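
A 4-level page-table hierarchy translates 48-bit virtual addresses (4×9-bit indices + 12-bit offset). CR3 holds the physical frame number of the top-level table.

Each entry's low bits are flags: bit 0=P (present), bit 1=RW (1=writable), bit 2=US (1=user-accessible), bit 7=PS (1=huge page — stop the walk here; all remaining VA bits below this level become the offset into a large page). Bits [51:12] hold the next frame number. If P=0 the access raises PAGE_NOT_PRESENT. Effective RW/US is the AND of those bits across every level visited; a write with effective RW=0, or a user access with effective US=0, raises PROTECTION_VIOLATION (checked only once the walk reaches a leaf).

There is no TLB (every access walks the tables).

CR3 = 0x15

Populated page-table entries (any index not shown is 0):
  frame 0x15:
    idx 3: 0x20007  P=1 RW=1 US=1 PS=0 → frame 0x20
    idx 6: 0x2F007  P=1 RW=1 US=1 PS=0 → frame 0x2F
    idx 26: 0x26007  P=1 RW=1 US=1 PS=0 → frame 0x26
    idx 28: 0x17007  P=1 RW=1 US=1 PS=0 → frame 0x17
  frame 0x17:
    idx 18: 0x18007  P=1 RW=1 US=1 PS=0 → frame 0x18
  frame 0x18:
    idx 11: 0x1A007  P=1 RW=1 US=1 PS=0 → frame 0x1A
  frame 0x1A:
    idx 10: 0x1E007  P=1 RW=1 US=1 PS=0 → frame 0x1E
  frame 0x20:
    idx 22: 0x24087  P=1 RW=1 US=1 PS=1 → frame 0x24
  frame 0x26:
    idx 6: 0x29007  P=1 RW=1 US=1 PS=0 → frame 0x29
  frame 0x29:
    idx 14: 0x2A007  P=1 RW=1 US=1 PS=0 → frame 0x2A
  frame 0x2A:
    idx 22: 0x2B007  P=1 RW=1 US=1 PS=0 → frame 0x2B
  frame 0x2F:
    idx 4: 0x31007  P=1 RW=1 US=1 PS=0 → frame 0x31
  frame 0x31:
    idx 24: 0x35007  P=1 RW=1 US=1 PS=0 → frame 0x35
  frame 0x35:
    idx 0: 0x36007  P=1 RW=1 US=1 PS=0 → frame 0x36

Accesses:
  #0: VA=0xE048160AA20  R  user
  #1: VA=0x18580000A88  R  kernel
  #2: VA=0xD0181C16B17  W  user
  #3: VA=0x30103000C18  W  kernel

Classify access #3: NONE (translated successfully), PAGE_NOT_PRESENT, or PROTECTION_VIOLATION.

Per-access translation:
#0 VA=0xE048160AA20 (r,user):
  L0: frame=0x15 idx=28 entry=0x17007 [P=1 RW=1 US=1 PS=0]
  L1: frame=0x17 idx=18 entry=0x18007 [P=1 RW=1 US=1 PS=0]
  L2: frame=0x18 idx=11 entry=0x1A007 [P=1 RW=1 US=1 PS=0]
  L3: frame=0x1A idx=10 entry=0x1E007 [P=1 RW=1 US=1 PS=0]
  → PA=0x1EA20  (4 entries read)
#1 VA=0x18580000A88 (r,kernel):
  L0: frame=0x15 idx=3 entry=0x20007 [P=1 RW=1 US=1 PS=0]
  L1: frame=0x20 idx=22 entry=0x24087 [P=1 RW=1 US=1 PS=1]
  → PA=0x24A88 (huge @L1)  (2 entries read)
#2 VA=0xD0181C16B17 (w,user):
  L0: frame=0x15 idx=26 entry=0x26007 [P=1 RW=1 US=1 PS=0]
  L1: frame=0x26 idx=6 entry=0x29007 [P=1 RW=1 US=1 PS=0]
  L2: frame=0x29 idx=14 entry=0x2A007 [P=1 RW=1 US=1 PS=0]
  L3: frame=0x2A idx=22 entry=0x2B007 [P=1 RW=1 US=1 PS=0]
  → PA=0x2BB17  (4 entries read)
#3 VA=0x30103000C18 (w,kernel):
  L0: frame=0x15 idx=6 entry=0x2F007 [P=1 RW=1 US=1 PS=0]
  L1: frame=0x2F idx=4 entry=0x31007 [P=1 RW=1 US=1 PS=0]
  L2: frame=0x31 idx=24 entry=0x35007 [P=1 RW=1 US=1 PS=0]
  L3: frame=0x35 idx=0 entry=0x36007 [P=1 RW=1 US=1 PS=0]
  → PA=0x36C18  (4 entries read)

Access #3 fault: NONE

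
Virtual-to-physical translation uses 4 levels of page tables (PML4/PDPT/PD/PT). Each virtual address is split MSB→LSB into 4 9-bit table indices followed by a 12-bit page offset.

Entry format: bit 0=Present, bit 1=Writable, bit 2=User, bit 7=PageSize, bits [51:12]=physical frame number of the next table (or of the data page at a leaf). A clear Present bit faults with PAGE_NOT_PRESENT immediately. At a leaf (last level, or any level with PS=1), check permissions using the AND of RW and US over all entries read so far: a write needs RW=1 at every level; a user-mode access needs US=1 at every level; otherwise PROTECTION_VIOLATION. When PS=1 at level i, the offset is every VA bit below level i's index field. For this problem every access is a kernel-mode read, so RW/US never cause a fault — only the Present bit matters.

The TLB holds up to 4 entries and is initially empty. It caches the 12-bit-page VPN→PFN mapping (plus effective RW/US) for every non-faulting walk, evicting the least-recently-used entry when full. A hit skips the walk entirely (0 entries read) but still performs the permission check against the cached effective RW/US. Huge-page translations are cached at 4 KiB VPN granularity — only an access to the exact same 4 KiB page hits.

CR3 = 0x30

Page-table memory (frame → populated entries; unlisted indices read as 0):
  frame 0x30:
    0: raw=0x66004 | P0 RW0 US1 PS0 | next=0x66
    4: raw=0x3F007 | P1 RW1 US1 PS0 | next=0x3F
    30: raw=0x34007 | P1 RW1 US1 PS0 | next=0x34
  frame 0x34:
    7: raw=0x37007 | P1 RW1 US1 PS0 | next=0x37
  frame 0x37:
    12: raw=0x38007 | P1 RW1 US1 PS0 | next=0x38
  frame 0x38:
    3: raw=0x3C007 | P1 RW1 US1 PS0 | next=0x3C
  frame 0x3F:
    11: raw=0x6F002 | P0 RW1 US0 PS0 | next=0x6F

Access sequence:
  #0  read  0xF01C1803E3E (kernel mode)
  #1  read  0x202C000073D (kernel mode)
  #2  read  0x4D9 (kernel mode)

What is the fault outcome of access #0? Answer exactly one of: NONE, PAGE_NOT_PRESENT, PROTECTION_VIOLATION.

Trace:
#0 VA=0xF01C1803E3E (r,kernel):
  lvl0: tbl 0x30, slot 30 ⇒ 0x34007 (P1/RW1/US1/PS0)
  lvl1: tbl 0x34, slot 7 ⇒ 0x37007 (P1/RW1/US1/PS0)
  lvl2: tbl 0x37, slot 12 ⇒ 0x38007 (P1/RW1/US1/PS0)
  lvl3: tbl 0x38, slot 3 ⇒ 0x3C007 (P1/RW1/US1/PS0)
  → PA=0x3CE3E  (4 entries read)
#1 VA=0x202C000073D (r,kernel):
  lvl0: tbl 0x30, slot 4 ⇒ 0x3F007 (P1/RW1/US1/PS0)
  lvl1: tbl 0x3F, slot 11 ⇒ 0x6F002 (P0/RW1/US0/PS0)
  ⇒ fault: PAGE_NOT_PRESENT  — 2 lookups
#2 VA=0x4D9 (r,kernel):
  lvl0: tbl 0x30, slot 0 ⇒ 0x66004 (P0/RW0/US1/PS0)
  ⇒ fault: PAGE_NOT_PRESENT  — 1 lookups

Access #0 fault: NONE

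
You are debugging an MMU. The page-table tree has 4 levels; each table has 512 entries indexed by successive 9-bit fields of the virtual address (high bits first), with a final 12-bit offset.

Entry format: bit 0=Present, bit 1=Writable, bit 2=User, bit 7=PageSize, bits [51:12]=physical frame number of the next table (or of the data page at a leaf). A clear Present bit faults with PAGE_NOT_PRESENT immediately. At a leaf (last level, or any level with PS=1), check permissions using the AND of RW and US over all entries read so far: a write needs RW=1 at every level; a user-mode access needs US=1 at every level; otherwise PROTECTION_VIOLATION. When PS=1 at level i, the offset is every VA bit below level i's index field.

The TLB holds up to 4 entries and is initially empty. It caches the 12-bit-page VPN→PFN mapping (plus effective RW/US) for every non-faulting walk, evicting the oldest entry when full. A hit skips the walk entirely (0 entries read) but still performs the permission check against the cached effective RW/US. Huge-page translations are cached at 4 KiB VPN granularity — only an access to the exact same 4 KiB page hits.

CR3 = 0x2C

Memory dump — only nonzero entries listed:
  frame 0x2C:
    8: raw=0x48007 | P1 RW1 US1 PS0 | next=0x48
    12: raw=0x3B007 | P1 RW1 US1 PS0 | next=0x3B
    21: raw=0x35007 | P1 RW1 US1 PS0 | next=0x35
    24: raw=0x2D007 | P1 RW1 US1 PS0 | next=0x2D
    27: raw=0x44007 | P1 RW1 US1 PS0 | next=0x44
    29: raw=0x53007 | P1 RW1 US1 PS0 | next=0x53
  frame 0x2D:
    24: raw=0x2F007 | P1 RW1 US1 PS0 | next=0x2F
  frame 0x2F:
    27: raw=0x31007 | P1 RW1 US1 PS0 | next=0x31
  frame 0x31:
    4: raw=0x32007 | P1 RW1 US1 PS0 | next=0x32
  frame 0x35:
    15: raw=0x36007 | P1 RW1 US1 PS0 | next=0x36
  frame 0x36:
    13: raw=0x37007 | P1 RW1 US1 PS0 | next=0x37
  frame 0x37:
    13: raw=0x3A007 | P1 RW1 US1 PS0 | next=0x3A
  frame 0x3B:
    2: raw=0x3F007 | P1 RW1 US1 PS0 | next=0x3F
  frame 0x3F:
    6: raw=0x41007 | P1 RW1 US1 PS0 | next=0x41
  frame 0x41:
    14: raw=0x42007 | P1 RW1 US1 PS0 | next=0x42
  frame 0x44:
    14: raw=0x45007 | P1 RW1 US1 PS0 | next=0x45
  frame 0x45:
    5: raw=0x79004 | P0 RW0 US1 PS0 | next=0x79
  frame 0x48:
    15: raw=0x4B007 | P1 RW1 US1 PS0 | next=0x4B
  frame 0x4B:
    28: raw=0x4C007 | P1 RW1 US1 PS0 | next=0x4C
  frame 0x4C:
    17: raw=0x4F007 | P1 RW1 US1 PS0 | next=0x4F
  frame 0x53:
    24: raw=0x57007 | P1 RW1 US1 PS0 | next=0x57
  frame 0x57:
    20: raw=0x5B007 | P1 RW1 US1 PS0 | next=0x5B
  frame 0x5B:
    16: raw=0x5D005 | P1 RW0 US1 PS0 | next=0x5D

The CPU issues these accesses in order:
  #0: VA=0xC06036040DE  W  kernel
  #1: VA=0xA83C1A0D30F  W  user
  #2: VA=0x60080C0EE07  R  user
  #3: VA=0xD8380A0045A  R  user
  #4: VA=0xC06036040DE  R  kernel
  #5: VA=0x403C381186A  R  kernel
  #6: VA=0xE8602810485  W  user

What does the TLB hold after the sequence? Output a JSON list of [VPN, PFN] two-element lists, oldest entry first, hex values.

Trace:
#0 VA=0xC06036040DE (w,kernel):
  L0: frame=0x2C idx=24 entry=0x2D007 [P=1 RW=1 US=1 PS=0]
  L1: frame=0x2D idx=24 entry=0x2F007 [P=1 RW=1 US=1 PS=0]
  L2: frame=0x2F idx=27 entry=0x31007 [P=1 RW=1 US=1 PS=0]
  L3: frame=0x31 idx=4 entry=0x32007 [P=1 RW=1 US=1 PS=0]
  ⇒ phys 0x320DE  [4 reads]
#1 VA=0xA83C1A0D30F (w,user):
  L0: frame=0x2C idx=21 entry=0x35007 [P=1 RW=1 US=1 PS=0]
  L1: frame=0x35 idx=15 entry=0x36007 [P=1 RW=1 US=1 PS=0]
  L2: frame=0x36 idx=13 entry=0x37007 [P=1 RW=1 US=1 PS=0]
  L3: frame=0x37 idx=13 entry=0x3A007 [P=1 RW=1 US=1 PS=0]
  ⇒ phys 0x3A30F  [4 reads]
#2 VA=0x60080C0EE07 (r,user):
  L0: frame=0x2C idx=12 entry=0x3B007 [P=1 RW=1 US=1 PS=0]
  L1: frame=0x3B idx=2 entry=0x3F007 [P=1 RW=1 US=1 PS=0]
  L2: frame=0x3F idx=6 entry=0x41007 [P=1 RW=1 US=1 PS=0]
  L3: frame=0x41 idx=14 entry=0x42007 [P=1 RW=1 US=1 PS=0]
  ⇒ phys 0x42E07  [4 reads]
#3 VA=0xD8380A0045A (r,user):
  L0: frame=0x2C idx=27 entry=0x44007 [P=1 RW=1 US=1 PS=0]
  L1: frame=0x44 idx=14 entry=0x45007 [P=1 RW=1 US=1 PS=0]
  L2: frame=0x45 idx=5 entry=0x79004 [P=0 RW=0 US=1 PS=0]
  ⇒ fault: PAGE_NOT_PRESENT  — 3 lookups
#4 VA=0xC06036040DE (r,kernel):
  TLB hit vpn=0xC0603604 → PA=0x320DE
#5 VA=0x403C381186A (r,kernel):
  L0: frame=0x2C idx=8 entry=0x48007 [P=1 RW=1 US=1 PS=0]
  L1: frame=0x48 idx=15 entry=0x4B007 [P=1 RW=1 US=1 PS=0]
  L2: frame=0x4B idx=28 entry=0x4C007 [P=1 RW=1 US=1 PS=0]
  L3: frame=0x4C idx=17 entry=0x4F007 [P=1 RW=1 US=1 PS=0]
  ⇒ phys 0x4F86A  [4 reads]
#6 VA=0xE8602810485 (w,user):
  L0: frame=0x2C idx=29 entry=0x53007 [P=1 RW=1 US=1 PS=0]
  L1: frame=0x53 idx=24 entry=0x57007 [P=1 RW=1 US=1 PS=0]
  L2: frame=0x57 idx=20 entry=0x5B007 [P=1 RW=1 US=1 PS=0]
  L3: frame=0x5B idx=16 entry=0x5D005 [P=1 RW=0 US=1 PS=0]
  ⇒ fault: PROTECTION_VIOLATION  — 4 lookups

TLB: [["0xC0603604", "0x32"], ["0xA83C1A0D", "0x3A"], ["0x60080C0E", "0x42"], ["0x403C3811", "0x4F"]]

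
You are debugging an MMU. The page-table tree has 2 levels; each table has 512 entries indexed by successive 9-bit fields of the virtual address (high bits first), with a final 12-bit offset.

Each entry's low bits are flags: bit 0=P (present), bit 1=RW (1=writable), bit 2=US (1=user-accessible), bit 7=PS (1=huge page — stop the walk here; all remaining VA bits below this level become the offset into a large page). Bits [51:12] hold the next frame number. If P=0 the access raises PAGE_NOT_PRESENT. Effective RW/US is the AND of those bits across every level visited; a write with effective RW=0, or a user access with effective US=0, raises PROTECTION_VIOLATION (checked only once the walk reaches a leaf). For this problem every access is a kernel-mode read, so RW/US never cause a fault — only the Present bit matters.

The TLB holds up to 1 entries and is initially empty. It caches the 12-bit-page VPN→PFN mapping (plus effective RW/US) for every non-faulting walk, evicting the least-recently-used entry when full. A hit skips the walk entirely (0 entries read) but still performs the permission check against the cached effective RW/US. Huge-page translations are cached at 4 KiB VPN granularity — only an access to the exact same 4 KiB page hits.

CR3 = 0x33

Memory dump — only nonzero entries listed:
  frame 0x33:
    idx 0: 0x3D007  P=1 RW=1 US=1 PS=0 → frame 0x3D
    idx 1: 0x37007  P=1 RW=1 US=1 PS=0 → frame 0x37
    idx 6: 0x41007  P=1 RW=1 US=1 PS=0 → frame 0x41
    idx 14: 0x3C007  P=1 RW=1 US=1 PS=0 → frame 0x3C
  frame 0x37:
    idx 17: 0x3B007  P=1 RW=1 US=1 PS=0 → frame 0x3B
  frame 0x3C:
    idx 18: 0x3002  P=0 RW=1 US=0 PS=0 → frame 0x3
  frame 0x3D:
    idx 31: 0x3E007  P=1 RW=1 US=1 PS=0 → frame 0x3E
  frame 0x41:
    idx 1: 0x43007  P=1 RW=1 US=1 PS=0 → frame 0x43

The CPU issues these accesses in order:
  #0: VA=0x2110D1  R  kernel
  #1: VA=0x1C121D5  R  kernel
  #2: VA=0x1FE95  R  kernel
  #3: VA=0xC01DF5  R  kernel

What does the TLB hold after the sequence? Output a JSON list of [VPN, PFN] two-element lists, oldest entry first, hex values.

Walk each access:
#0 VA=0x2110D1 (r,kernel):
  L0 @0x33[1] → 0x37007  P=1,RW=1,US=1,PS=0
  L1 @0x37[17] → 0x3B007  P=1,RW=1,US=1,PS=0
  → PA=0x3B0D1  (2 entries read)
#1 VA=0x1C121D5 (r,kernel):
  L0 @0x33[14] → 0x3C007  P=1,RW=1,US=1,PS=0
  L1 @0x3C[18] → 0x3002  P=0,RW=1,US=0,PS=0
  → PAGE_NOT_PRESENT  (2 entries read)
#2 VA=0x1FE95 (r,kernel):
  L0 @0x33[0] → 0x3D007  P=1,RW=1,US=1,PS=0
  L1 @0x3D[31] → 0x3E007  P=1,RW=1,US=1,PS=0
  → PA=0x3EE95  (2 entries read)
#3 VA=0xC01DF5 (r,kernel):
  L0 @0x33[6] → 0x41007  P=1,RW=1,US=1,PS=0
  L1 @0x41[1] → 0x43007  P=1,RW=1,US=1,PS=0
  → PA=0x43DF5  (2 entries read)

TLB: [["0xC01", "0x43"]]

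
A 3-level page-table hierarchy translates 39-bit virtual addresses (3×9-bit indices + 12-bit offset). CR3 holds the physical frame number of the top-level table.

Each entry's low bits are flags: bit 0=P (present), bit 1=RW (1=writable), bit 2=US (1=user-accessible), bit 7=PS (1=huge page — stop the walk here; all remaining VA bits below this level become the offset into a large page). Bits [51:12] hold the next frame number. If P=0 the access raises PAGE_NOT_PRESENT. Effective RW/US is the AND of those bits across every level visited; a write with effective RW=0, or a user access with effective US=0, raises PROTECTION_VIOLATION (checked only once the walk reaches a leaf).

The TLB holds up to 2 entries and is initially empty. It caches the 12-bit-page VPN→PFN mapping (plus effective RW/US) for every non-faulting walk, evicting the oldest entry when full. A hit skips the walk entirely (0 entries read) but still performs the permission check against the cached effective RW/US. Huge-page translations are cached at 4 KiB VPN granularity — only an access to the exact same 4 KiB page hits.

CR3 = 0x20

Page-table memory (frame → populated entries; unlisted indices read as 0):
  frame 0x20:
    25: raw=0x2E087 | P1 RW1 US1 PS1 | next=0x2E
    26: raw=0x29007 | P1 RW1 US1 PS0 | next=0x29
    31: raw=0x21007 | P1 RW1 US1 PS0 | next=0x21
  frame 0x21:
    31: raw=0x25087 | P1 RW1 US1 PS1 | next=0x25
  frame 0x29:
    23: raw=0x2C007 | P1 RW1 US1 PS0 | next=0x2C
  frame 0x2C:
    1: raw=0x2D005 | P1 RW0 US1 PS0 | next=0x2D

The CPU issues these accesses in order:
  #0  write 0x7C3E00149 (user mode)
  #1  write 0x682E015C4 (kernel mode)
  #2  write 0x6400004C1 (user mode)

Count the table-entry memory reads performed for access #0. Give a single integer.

Per-access translation:
#0 VA=0x7C3E00149 (w,user):
  [0] read 0x20 idx=31: raw=0x21007 flags P=1 W=1 U=1 S=0
  [1] read 0x21 idx=31: raw=0x25087 flags P=1 W=1 U=1 S=1
  ⇒ phys 0x25149 (huge @L1)  [2 reads]
#1 VA=0x682E015C4 (w,kernel):
  [0] read 0x20 idx=26: raw=0x29007 flags P=1 W=1 U=1 S=0
  [1] read 0x29 idx=23: raw=0x2C007 flags P=1 W=1 U=1 S=0
  [2] read 0x2C idx=1: raw=0x2D005 flags P=1 W=0 U=1 S=0
  → PROTECTION_VIOLATION  (3 entries read)
#2 VA=0x6400004C1 (w,user):
  [0] read 0x20 idx=25: raw=0x2E087 flags P=1 W=1 U=1 S=1
  ⇒ phys 0x2E4C1 (huge @L0)  [1 reads]

Entries read for #0: 2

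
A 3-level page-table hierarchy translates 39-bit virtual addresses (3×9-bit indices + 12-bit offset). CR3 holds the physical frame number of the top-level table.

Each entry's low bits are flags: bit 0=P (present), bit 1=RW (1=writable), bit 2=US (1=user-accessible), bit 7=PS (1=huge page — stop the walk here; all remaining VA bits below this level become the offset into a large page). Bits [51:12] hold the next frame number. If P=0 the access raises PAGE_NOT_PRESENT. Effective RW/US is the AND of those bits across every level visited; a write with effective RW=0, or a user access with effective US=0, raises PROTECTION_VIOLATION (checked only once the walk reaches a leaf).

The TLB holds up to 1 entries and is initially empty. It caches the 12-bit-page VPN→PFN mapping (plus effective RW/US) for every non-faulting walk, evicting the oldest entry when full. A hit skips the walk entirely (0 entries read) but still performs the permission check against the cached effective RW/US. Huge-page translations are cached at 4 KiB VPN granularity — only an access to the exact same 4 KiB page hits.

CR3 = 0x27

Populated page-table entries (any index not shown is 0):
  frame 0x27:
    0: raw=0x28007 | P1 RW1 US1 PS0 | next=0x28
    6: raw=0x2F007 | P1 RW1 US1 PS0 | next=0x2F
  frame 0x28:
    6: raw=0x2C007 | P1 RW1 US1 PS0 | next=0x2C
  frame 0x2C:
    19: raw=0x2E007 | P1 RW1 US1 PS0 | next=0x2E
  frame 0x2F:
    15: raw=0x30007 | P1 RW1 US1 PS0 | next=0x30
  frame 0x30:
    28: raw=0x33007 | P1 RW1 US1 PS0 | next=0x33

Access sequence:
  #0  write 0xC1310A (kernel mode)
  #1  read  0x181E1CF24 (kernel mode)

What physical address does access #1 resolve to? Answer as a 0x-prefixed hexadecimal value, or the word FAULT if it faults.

Trace:
#0 VA=0xC1310A (w,kernel):
  L0 @0x27[0] → 0x28007  P=1,RW=1,US=1,PS=0
  L1 @0x28[6] → 0x2C007  P=1,RW=1,US=1,PS=0
  L2 @0x2C[19] → 0x2E007  P=1,RW=1,US=1,PS=0
  ✓ 0x2E10A  — 3 lookups
#1 VA=0x181E1CF24 (r,kernel):
  L0 @0x27[6] → 0x2F007  P=1,RW=1,US=1,PS=0
  L1 @0x2F[15] → 0x30007  P=1,RW=1,US=1,PS=0
  L2 @0x30[28] → 0x33007  P=1,RW=1,US=1,PS=0
  ✓ 0x33F24  — 3 lookups

Access #1 PA: 0x33F24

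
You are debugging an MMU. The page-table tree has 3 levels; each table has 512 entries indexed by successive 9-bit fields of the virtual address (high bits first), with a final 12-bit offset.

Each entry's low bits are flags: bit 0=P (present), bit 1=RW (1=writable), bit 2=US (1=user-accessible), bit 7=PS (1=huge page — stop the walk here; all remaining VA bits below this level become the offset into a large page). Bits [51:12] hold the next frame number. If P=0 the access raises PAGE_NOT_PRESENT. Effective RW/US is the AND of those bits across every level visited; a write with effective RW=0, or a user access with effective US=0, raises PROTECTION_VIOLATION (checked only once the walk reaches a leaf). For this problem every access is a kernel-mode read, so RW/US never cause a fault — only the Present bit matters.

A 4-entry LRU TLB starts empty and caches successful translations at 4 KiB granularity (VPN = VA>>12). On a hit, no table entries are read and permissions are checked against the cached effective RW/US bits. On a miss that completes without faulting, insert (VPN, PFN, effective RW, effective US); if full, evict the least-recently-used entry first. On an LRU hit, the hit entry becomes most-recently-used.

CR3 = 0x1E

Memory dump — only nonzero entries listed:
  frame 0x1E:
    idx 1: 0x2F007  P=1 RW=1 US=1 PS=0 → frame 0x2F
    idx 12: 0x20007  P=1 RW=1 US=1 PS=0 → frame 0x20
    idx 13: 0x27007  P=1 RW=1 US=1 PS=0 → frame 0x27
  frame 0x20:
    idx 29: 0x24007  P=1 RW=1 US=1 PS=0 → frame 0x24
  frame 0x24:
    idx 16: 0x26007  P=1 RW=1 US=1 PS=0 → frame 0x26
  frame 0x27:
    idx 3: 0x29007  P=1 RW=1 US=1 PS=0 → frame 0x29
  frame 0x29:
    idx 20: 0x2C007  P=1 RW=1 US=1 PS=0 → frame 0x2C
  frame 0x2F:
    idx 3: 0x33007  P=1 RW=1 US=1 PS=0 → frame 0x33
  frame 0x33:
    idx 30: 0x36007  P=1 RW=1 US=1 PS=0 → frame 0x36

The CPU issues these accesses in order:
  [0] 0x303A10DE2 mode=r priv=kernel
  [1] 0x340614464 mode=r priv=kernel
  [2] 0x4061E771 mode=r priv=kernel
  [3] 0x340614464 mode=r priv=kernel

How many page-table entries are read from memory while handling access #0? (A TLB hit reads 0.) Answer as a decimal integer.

Trace:
#0 VA=0x303A10DE2 (r,kernel):
  L0 @0x1E[12] → 0x20007  P=1,RW=1,US=1,PS=0
  L1 @0x20[29] → 0x24007  P=1,RW=1,US=1,PS=0
  L2 @0x24[16] → 0x26007  P=1,RW=1,US=1,PS=0
  → PA=0x26DE2  (3 entries read)
#1 VA=0x340614464 (r,kernel):
  L0 @0x1E[13] → 0x27007  P=1,RW=1,US=1,PS=0
  L1 @0x27[3] → 0x29007  P=1,RW=1,US=1,PS=0
  L2 @0x29[20] → 0x2C007  P=1,RW=1,US=1,PS=0
  → PA=0x2C464  (3 entries read)
#2 VA=0x4061E771 (r,kernel):
  L0 @0x1E[1] → 0x2F007  P=1,RW=1,US=1,PS=0
  L1 @0x2F[3] → 0x33007  P=1,RW=1,US=1,PS=0
  L2 @0x33[30] → 0x36007  P=1,RW=1,US=1,PS=0
  → PA=0x36771  (3 entries read)
#3 VA=0x340614464 (r,kernel):
  TLB hit vpn=0x340614 → PA=0x2C464

Entries read for #0: 3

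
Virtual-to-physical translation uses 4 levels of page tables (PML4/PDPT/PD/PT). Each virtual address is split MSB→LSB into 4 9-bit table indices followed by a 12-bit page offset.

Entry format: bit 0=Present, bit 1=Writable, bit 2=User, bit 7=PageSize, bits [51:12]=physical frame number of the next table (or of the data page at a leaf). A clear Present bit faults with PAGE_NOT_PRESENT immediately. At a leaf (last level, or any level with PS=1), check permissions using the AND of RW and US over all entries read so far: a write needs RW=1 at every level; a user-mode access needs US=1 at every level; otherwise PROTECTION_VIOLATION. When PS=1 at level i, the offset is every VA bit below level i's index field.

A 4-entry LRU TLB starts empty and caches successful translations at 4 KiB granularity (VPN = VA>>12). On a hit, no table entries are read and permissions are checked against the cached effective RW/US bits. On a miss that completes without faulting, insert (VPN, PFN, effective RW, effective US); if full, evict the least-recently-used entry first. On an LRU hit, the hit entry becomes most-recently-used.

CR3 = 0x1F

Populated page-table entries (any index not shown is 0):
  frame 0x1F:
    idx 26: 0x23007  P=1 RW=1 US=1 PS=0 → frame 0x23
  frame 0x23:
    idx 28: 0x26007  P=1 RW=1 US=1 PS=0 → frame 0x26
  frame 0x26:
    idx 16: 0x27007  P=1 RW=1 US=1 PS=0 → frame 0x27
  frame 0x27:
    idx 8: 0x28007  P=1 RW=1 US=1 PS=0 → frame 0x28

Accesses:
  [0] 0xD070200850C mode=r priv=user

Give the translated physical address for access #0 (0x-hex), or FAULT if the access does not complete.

Per-access translation:
#0 VA=0xD070200850C (r,user):
  lvl0: tbl 0x1F, slot 26 ⇒ 0x23007 (P1/RW1/US1/PS0)
  lvl1: tbl 0x23, slot 28 ⇒ 0x26007 (P1/RW1/US1/PS0)
  lvl2: tbl 0x26, slot 16 ⇒ 0x27007 (P1/RW1/US1/PS0)
  lvl3: tbl 0x27, slot 8 ⇒ 0x28007 (P1/RW1/US1/PS0)
  ✓ 0x2850C  — 4 lookups

Access #0 PA: 0x2850C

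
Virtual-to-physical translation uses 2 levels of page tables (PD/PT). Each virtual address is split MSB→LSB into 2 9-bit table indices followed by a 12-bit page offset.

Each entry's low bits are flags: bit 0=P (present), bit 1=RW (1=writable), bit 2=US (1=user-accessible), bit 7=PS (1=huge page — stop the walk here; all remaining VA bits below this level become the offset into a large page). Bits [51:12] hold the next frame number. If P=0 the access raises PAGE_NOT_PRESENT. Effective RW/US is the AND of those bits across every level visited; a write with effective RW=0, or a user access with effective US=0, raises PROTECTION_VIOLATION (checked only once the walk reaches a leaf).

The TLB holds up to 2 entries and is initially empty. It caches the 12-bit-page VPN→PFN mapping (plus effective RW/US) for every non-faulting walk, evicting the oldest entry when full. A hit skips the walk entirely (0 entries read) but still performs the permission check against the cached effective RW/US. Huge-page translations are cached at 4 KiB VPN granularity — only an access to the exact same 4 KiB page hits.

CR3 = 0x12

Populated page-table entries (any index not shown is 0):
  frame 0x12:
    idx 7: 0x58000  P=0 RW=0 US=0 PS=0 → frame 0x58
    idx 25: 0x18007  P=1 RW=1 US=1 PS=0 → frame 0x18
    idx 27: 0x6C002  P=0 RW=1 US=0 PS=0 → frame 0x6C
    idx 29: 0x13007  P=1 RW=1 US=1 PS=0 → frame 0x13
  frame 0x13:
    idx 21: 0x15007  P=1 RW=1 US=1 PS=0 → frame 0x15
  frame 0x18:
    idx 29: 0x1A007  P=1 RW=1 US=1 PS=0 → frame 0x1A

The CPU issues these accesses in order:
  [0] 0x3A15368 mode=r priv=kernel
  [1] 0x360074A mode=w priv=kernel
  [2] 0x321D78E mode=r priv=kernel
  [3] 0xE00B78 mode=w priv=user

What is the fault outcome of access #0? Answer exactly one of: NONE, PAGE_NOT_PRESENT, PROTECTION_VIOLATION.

Per-access translation:
#0 VA=0x3A15368 (r,kernel):
  L0 @0x12[29] → 0x13007  P=1,RW=1,US=1,PS=0
  L1 @0x13[21] → 0x15007  P=1,RW=1,US=1,PS=0
  ✓ 0x15368  — 2 lookups
#1 VA=0x360074A (w,kernel):
  L0 @0x12[27] → 0x6C002  P=0,RW=1,US=0,PS=0
  ✗ PAGE_NOT_PRESENT  [1 reads]
#2 VA=0x321D78E (r,kernel):
  L0 @0x12[25] → 0x18007  P=1,RW=1,US=1,PS=0
  L1 @0x18[29] → 0x1A007  P=1,RW=1,US=1,PS=0
  ✓ 0x1A78E  — 2 lookups
#3 VA=0xE00B78 (w,user):
  L0 @0x12[7] → 0x58000  P=0,RW=0,US=0,PS=0
  ✗ PAGE_NOT_PRESENT  [1 reads]

Access #0 fault: NONE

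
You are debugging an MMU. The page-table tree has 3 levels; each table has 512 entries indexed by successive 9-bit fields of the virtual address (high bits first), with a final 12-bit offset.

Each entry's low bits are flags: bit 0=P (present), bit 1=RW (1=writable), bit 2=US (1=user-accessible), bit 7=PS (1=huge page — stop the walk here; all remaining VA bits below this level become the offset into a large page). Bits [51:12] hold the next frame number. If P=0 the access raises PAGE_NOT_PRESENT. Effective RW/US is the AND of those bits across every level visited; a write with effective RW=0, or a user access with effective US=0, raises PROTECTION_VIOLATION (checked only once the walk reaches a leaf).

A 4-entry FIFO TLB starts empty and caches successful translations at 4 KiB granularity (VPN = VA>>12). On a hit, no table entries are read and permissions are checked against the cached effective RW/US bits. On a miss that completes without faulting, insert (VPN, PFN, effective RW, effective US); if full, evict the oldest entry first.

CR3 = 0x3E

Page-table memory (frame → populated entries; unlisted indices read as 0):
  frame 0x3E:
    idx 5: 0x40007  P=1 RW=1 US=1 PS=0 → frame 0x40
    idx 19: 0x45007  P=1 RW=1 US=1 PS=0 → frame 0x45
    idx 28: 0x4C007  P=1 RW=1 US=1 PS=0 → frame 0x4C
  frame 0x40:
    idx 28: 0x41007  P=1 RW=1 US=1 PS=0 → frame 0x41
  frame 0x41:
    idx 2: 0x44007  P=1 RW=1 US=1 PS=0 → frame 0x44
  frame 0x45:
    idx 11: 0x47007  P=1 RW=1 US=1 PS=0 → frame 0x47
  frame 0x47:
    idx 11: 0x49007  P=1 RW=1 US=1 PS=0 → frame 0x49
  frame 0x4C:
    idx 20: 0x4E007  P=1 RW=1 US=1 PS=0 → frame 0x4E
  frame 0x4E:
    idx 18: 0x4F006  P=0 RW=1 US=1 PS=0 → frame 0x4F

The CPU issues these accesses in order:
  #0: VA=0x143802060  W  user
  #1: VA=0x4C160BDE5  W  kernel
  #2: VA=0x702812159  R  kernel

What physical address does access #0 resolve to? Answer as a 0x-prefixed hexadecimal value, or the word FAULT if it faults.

Per-access translation:
#0 VA=0x143802060 (w,user):
  L0 @0x3E[5] → 0x40007  P=1,RW=1,US=1,PS=0
  L1 @0x40[28] → 0x41007  P=1,RW=1,US=1,PS=0
  L2 @0x41[2] → 0x44007  P=1,RW=1,US=1,PS=0
  → PA=0x44060  (3 entries read)
#1 VA=0x4C160BDE5 (w,kernel):
  L0 @0x3E[19] → 0x45007  P=1,RW=1,US=1,PS=0
  L1 @0x45[11] → 0x47007  P=1,RW=1,US=1,PS=0
  L2 @0x47[11] → 0x49007  P=1,RW=1,US=1,PS=0
  → PA=0x49DE5  (3 entries read)
#2 VA=0x702812159 (r,kernel):
  L0 @0x3E[28] → 0x4C007  P=1,RW=1,US=1,PS=0
  L1 @0x4C[20] → 0x4E007  P=1,RW=1,US=1,PS=0
  L2 @0x4E[18] → 0x4F006  P=0,RW=1,US=1,PS=0
  ✗ PAGE_NOT_PRESENT  [3 reads]

Access #0 PA: 0x44060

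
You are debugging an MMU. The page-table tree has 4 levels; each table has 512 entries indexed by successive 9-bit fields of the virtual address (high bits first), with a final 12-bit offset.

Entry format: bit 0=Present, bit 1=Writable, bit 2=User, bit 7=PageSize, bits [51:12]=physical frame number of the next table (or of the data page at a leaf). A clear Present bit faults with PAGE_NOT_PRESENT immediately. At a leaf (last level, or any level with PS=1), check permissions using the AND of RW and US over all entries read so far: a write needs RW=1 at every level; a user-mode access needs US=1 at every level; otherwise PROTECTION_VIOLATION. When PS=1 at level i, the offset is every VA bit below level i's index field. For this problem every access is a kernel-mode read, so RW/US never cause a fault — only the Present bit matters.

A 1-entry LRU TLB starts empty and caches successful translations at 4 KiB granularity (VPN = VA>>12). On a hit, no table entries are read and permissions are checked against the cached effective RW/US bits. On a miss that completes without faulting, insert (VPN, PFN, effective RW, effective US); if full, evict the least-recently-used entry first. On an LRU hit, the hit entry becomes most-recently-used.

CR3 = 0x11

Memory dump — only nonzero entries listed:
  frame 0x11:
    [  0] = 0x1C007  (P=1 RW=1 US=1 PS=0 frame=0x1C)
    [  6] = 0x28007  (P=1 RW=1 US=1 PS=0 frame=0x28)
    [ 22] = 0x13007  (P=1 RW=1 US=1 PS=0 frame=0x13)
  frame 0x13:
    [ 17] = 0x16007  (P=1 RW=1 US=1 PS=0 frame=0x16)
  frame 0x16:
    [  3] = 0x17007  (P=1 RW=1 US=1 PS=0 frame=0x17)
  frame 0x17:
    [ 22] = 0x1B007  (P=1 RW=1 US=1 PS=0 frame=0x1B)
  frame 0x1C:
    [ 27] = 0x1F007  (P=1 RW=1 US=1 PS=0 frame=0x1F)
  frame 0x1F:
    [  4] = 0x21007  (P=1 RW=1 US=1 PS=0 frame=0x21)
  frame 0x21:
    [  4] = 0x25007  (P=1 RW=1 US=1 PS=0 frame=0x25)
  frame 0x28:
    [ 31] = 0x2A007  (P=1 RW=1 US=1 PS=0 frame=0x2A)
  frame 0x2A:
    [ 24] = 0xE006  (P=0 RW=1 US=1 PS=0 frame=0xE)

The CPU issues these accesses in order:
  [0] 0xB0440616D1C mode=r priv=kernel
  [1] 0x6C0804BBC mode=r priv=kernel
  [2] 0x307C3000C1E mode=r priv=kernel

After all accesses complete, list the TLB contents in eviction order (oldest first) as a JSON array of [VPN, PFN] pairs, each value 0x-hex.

Per-access translation:
#0 VA=0xB0440616D1C (r,kernel):
  L0 @0x11[22] → 0x13007  P=1,RW=1,US=1,PS=0
  L1 @0x13[17] → 0x16007  P=1,RW=1,US=1,PS=0
  L2 @0x16[3] → 0x17007  P=1,RW=1,US=1,PS=0
  L3 @0x17[22] → 0x1B007  P=1,RW=1,US=1,PS=0
  ⇒ phys 0x1BD1C  [4 reads]
#1 VA=0x6C0804BBC (r,kernel):
  L0 @0x11[0] → 0x1C007  P=1,RW=1,US=1,PS=0
  L1 @0x1C[27] → 0x1F007  P=1,RW=1,US=1,PS=0
  L2 @0x1F[4] → 0x21007  P=1,RW=1,US=1,PS=0
  L3 @0x21[4] → 0x25007  P=1,RW=1,US=1,PS=0
  ⇒ phys 0x25BBC  [4 reads]
#2 VA=0x307C3000C1E (r,kernel):
  L0 @0x11[6] → 0x28007  P=1,RW=1,US=1,PS=0
  L1 @0x28[31] → 0x2A007  P=1,RW=1,US=1,PS=0
  L2 @0x2A[24] → 0xE006  P=0,RW=1,US=1,PS=0
  ⇒ fault: PAGE_NOT_PRESENT  — 3 lookups

TLB: [["0x6C0804", "0x25"]]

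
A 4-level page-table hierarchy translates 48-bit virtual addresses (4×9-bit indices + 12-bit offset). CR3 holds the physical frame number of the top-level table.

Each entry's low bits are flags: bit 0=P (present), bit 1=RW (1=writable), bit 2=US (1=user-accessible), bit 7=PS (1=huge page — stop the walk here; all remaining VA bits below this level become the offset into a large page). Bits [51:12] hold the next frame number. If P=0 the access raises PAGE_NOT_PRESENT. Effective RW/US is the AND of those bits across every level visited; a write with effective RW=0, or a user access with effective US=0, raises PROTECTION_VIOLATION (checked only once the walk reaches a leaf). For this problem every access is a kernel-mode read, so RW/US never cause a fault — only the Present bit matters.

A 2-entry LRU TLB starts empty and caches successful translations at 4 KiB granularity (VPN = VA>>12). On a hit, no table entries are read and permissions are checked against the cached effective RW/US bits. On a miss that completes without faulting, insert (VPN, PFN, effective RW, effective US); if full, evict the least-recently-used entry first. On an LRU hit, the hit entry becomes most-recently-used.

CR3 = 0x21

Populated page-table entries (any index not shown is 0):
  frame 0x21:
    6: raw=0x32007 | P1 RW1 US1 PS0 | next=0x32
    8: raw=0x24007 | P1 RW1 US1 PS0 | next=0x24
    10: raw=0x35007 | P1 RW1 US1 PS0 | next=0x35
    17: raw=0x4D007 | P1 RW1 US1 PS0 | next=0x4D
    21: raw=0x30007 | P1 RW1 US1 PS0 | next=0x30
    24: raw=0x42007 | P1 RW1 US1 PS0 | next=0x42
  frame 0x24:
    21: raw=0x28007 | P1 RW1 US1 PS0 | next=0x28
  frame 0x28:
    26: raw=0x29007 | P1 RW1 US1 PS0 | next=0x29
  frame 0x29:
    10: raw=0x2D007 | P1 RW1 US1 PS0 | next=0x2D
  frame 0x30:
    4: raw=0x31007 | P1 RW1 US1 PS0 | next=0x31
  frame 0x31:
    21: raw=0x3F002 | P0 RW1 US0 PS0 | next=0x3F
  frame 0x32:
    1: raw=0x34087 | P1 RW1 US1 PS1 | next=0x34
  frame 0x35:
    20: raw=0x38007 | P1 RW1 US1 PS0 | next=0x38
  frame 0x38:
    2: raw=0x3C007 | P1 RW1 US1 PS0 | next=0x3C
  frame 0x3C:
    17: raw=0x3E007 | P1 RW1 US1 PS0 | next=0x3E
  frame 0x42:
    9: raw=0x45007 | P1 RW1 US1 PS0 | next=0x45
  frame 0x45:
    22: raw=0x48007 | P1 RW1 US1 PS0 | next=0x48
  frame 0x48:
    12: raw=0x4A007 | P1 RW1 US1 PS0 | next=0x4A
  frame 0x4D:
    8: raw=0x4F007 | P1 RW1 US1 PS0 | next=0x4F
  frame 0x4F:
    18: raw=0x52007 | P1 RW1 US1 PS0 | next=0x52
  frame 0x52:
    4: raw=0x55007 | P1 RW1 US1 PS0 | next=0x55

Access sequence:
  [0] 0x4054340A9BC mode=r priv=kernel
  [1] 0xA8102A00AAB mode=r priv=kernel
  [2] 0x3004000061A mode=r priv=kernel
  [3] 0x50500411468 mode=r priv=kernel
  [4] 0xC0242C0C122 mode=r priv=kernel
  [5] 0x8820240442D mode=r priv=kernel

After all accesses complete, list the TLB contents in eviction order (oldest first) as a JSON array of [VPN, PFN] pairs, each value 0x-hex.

Per-access translation:
#0 VA=0x4054340A9BC (r,kernel):
  [0] read 0x21 idx=8: raw=0x24007 flags P=1 W=1 U=1 S=0
  [1] read 0x24 idx=21: raw=0x28007 flags P=1 W=1 U=1 S=0
  [2] read 0x28 idx=26: raw=0x29007 flags P=1 W=1 U=1 S=0
  [3] read 0x29 idx=10: raw=0x2D007 flags P=1 W=1 U=1 S=0
  ⇒ phys 0x2D9BC  [4 reads]
#1 VA=0xA8102A00AAB (r,kernel):
  [0] read 0x21 idx=21: raw=0x30007 flags P=1 W=1 U=1 S=0
  [1] read 0x30 idx=4: raw=0x31007 flags P=1 W=1 U=1 S=0
  [2] read 0x31 idx=21: raw=0x3F002 flags P=0 W=1 U=0 S=0
  ⇒ fault: PAGE_NOT_PRESENT  — 3 lookups
#2 VA=0x3004000061A (r,kernel):
  [0] read 0x21 idx=6: raw=0x32007 flags P=1 W=1 U=1 S=0
  [1] read 0x32 idx=1: raw=0x34087 flags P=1 W=1 U=1 S=1
  ⇒ phys 0x3461A (huge @L1)  [2 reads]
#3 VA=0x50500411468 (r,kernel):
  [0] read 0x21 idx=10: raw=0x35007 flags P=1 W=1 U=1 S=0
  [1] read 0x35 idx=20: raw=0x38007 flags P=1 W=1 U=1 S=0
  [2] read 0x38 idx=2: raw=0x3C007 flags P=1 W=1 U=1 S=0
  [3] read 0x3C idx=17: raw=0x3E007 flags P=1 W=1 U=1 S=0
  ⇒ phys 0x3E468  [4 reads]
#4 VA=0xC0242C0C122 (r,kernel):
  [0] read 0x21 idx=24: raw=0x42007 flags P=1 W=1 U=1 S=0
  [1] read 0x42 idx=9: raw=0x45007 flags P=1 W=1 U=1 S=0
  [2] read 0x45 idx=22: raw=0x48007 flags P=1 W=1 U=1 S=0
  [3] read 0x48 idx=12: raw=0x4A007 flags P=1 W=1 U=1 S=0
  ⇒ phys 0x4A122  [4 reads]
#5 VA=0x8820240442D (r,kernel):
  [0] read 0x21 idx=17: raw=0x4D007 flags P=1 W=1 U=1 S=0
  [1] read 0x4D idx=8: raw=0x4F007 flags P=1 W=1 U=1 S=0
  [2] read 0x4F idx=18: raw=0x52007 flags P=1 W=1 U=1 S=0
  [3] read 0x52 idx=4: raw=0x55007 flags P=1 W=1 U=1 S=0
  ⇒ phys 0x5542D  [4 reads]

TLB: [["0xC0242C0C", "0x4A"], ["0x88202404", "0x55"]]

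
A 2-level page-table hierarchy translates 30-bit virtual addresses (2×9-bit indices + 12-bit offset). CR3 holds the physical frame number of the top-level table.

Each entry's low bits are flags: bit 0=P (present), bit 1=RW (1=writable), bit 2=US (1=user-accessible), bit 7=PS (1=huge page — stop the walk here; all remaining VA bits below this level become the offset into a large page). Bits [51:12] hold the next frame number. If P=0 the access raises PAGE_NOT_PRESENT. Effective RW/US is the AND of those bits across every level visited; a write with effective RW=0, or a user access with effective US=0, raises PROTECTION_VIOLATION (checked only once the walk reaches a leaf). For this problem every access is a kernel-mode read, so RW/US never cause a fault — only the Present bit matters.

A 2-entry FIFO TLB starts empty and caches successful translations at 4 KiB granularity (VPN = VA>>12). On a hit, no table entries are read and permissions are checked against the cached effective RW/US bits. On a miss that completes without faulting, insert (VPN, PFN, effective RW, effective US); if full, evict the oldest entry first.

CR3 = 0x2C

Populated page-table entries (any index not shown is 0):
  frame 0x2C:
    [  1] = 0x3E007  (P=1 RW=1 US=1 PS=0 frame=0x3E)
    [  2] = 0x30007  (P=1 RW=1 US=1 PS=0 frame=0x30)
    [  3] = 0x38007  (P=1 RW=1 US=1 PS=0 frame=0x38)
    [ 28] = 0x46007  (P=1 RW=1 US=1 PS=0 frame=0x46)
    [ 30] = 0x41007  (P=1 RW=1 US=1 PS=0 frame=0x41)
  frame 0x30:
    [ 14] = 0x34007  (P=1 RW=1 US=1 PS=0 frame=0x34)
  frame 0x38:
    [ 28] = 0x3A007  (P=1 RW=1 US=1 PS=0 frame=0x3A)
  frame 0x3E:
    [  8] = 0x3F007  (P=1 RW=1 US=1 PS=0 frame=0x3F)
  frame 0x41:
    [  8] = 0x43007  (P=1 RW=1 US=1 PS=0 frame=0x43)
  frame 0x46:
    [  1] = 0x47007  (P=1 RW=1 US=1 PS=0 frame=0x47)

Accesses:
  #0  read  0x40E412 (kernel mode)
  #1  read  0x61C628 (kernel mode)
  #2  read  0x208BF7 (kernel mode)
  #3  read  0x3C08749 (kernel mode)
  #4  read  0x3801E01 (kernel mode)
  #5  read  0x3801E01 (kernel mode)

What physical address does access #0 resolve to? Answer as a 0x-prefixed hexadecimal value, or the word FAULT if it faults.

Trace:
#0 VA=0x40E412 (r,kernel):
  [0] read 0x2C idx=2: raw=0x30007 flags P=1 W=1 U=1 S=0
  [1] read 0x30 idx=14: raw=0x34007 flags P=1 W=1 U=1 S=0
  ⇒ phys 0x34412  [2 reads]
#1 VA=0x61C628 (r,kernel):
  [0] read 0x2C idx=3: raw=0x38007 flags P=1 W=1 U=1 S=0
  [1] read 0x38 idx=28: raw=0x3A007 flags P=1 W=1 U=1 S=0
  ⇒ phys 0x3A628  [2 reads]
#2 VA=0x208BF7 (r,kernel):
  [0] read 0x2C idx=1: raw=0x3E007 flags P=1 W=1 U=1 S=0
  [1] read 0x3E idx=8: raw=0x3F007 flags P=1 W=1 U=1 S=0
  ⇒ phys 0x3FBF7  [2 reads]
#3 VA=0x3C08749 (r,kernel):
  [0] read 0x2C idx=30: raw=0x41007 flags P=1 W=1 U=1 S=0
  [1] read 0x41 idx=8: raw=0x43007 flags P=1 W=1 U=1 S=0
  ⇒ phys 0x43749  [2 reads]
#4 VA=0x3801E01 (r,kernel):
  [0] read 0x2C idx=28: raw=0x46007 flags P=1 W=1 U=1 S=0
  [1] read 0x46 idx=1: raw=0x47007 flags P=1 W=1 U=1 S=0
  ⇒ phys 0x47E01  [2 reads]
#5 VA=0x3801E01 (r,kernel):
  TLB hit vpn=0x3801 → PA=0x47E01

Access #0 PA: 0x34412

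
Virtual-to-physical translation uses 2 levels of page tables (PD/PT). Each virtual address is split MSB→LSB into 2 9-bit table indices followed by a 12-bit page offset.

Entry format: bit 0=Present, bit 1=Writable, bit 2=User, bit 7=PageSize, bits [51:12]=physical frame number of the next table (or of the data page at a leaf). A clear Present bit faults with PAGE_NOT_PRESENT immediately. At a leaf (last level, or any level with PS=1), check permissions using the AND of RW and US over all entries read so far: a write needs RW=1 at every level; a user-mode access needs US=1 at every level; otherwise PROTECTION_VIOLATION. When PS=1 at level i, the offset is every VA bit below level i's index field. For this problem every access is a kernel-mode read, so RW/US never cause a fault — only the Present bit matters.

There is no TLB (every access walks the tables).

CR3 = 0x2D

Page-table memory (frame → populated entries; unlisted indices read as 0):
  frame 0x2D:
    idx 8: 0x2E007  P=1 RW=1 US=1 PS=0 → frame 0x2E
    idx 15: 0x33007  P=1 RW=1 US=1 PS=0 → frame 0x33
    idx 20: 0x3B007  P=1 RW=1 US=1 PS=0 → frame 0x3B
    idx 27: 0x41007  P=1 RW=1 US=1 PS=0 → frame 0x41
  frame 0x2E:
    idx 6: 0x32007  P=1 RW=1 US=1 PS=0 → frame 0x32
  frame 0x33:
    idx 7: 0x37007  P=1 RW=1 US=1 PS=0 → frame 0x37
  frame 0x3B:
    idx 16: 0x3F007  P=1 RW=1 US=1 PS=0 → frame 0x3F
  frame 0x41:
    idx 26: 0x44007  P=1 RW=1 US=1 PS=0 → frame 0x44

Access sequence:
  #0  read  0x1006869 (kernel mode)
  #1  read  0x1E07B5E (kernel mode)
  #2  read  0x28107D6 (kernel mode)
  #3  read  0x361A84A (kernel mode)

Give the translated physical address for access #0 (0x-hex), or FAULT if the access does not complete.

Walk each access:
#0 VA=0x1006869 (r,kernel):
  L0: frame=0x2D idx=8 entry=0x2E007 [P=1 RW=1 US=1 PS=0]
  L1: frame=0x2E idx=6 entry=0x32007 [P=1 RW=1 US=1 PS=0]
  ✓ 0x32869  — 2 lookups
#1 VA=0x1E07B5E (r,kernel):
  L0: frame=0x2D idx=15 entry=0x33007 [P=1 RW=1 US=1 PS=0]
  L1: frame=0x33 idx=7 entry=0x37007 [P=1 RW=1 US=1 PS=0]
  ✓ 0x37B5E  — 2 lookups
#2 VA=0x28107D6 (r,kernel):
  L0: frame=0x2D idx=20 entry=0x3B007 [P=1 RW=1 US=1 PS=0]
  L1: frame=0x3B idx=16 entry=0x3F007 [P=1 RW=1 US=1 PS=0]
  ✓ 0x3F7D6  — 2 lookups
#3 VA=0x361A84A (r,kernel):
  L0: frame=0x2D idx=27 entry=0x41007 [P=1 RW=1 US=1 PS=0]
  L1: frame=0x41 idx=26 entry=0x44007 [P=1 RW=1 US=1 PS=0]
  ✓ 0x4484A  — 2 lookups

Access #0 PA: 0x32869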